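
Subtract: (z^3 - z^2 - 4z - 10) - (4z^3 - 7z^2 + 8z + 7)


Distribute the minus sign:
  (z^3 - z^2 - 4z - 10)
- (4z^3 - 7z^2 + 8z + 7)
Negate second polynomial: -4z^3 + 7z^2 - 8z - 7
Add: -3z^3 + 6z^2 - 12z - 17


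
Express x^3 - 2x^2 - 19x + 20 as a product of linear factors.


Try integer roots (divisors of 20). x=-4: p(-4)=0.
Divide out (x + 4): quotient is x^2 - 6x + 5.
Factor the quadratic: (x - 1)(x - 5)
Result: (x + 4)(x - 1)(x - 5)


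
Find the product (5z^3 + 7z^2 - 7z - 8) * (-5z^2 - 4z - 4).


Distribute each term of the first polynomial:
  (5z^3)(-5z^2 - 4z - 4) = -25z^5 - 20z^4 - 20z^3
  (7z^2)(-5z^2 - 4z - 4) = -35z^4 - 28z^3 - 28z^2
  (-7z)(-5z^2 - 4z - 4) = 35z^3 + 28z^2 + 28z
  (-8)(-5z^2 - 4z - 4) = 40z^2 + 32z + 32
Sum: -25z^5 - 55z^4 - 13z^3 + 40z^2 + 60z + 32


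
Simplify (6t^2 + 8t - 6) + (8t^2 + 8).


Align terms by degree and add:
  6t^2 + 8t - 6
+ 8t^2 + 8
= 14t^2 + 8t + 2


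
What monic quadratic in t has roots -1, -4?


p(t) = (t + 1)(t + 4)
Expand: t^2 + 5t + 4


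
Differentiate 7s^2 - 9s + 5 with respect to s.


Apply the power rule term by term:
  d/ds(7s^2) = 14s
  d/ds(-9s) = -9
  d/ds(5) = 0
p'(s) = 14s - 9


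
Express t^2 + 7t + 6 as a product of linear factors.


Roots satisfy r1 + r2 = -b/a = -7 and r1*r2 = c/a = 6.
So r1 = -6, r2 = -1.
t^2 + 7t + 6 = (t - r1)(t - r2) = (t + 6)(t + 1)


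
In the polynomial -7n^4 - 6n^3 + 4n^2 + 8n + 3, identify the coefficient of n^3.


Read off the coefficient of n^3: -6


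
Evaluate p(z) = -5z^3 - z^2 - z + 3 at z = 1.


Using direct substitution:
  -5 * (1)^3 = -5
  -1 * (1)^2 = -1
  -1 * (1)^1 = -1
  constant: 3
Sum = -5 - 1 - 1 + 3 = -4


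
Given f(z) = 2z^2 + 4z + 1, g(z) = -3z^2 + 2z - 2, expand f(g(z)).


Substitute g(z) into f:
f(g(z)) = 2*(-3z^2 + 2z - 2)^2 + 4*(-3z^2 + 2z - 2) + 1
(-3z^2 + 2z - 2)^2 = 9z^4 - 12z^3 + 16z^2 - 8z + 4
Expand and combine: 18z^4 - 24z^3 + 20z^2 - 8z + 1


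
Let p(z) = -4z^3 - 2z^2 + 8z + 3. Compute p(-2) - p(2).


p(-2) = 11
p(2) = -21
p(-2) - p(2) = 11 + 21 = 32


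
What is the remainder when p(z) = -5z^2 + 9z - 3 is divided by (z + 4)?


By the Remainder Theorem, the remainder equals p(-4):
  -5*(-4)^2 = -80
  9*(-4)^1 = -36
  constant: -3
Sum: -80 - 36 - 3 = -119


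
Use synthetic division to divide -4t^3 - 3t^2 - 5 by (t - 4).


Synthetic division with c = 4. Coefficients: -4, -3, 0, -5
Bring down -4.
  -4 * 4 = -16; -16 - 3 = -19
  -19 * 4 = -76; -76 + 0 = -76
  -76 * 4 = -304; -304 - 5 = -309
Quotient: -4t^2 - 19t - 76, Remainder: -309


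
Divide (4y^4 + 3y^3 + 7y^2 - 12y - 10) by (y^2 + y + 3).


(4y^4 + 3y^3 + 7y^2 - 12y - 10) / (y^2 + y + 3)
Step 1: 4y^2 * (y^2 + y + 3) = 4y^4 + 4y^3 + 12y^2; subtract.
Step 2: -y * (y^2 + y + 3) = -y^3 - y^2 - 3y; subtract.
Step 3: -4 * (y^2 + y + 3) = -4y^2 - 4y - 12; subtract.
Quotient: 4y^2 - y - 4, Remainder: -5y + 2


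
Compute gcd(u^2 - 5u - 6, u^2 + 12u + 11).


Factor each:
  u^2 - 5u - 6 = (u + 1)(u - 6)
  u^2 + 12u + 11 = (u + 1)(u + 11)
Common monic factor: u + 1


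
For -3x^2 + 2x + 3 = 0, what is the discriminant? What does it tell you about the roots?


D = b^2 - 4ac = (2)^2 - 4(-3)(3) = 4 + 36 = 40
Since D > 0: two distinct irrational roots


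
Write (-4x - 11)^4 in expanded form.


Expand (-4x - 11)^4 by repeated multiplication:
  (-4x - 11)^2 = 16x^2 + 88x + 121
  (-4x - 11)^3 = -64x^3 - 528x^2 - 1452x - 1331
= 256x^4 + 2816x^3 + 11616x^2 + 21296x + 14641


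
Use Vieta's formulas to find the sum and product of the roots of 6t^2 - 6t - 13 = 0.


For at^2+bt+c=0: sum = -b/a, product = c/a.
a=6, b=-6, c=-13
Sum = -(-6)/6 = 1
Product = (-13)/6 = -13/6


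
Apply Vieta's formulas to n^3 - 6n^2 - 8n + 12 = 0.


Monic cubic n^3+bn^2+cn+d=0: sum=-b, pairwise sum=c, product=-d.
b=-6, c=-8, d=12
r1+r2+r3 = 6
r1r2+r1r3+r2r3 = -8
r1r2r3 = -12


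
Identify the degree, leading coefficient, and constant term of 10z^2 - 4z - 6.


Highest power of z is 2, with coefficient 10. Constant term is -6.
Degree = 2, leading coefficient = 10, constant term = -6


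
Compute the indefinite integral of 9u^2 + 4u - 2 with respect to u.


Reverse power rule on each term:
  ∫ 9u^2 du = 3u^3
  ∫ 4u du = 2u^2
  ∫ -2 du = -2u
F(u) = 3u^3 + 2u^2 - 2u + C


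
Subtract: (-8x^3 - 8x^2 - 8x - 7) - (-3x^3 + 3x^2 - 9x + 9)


Distribute the minus sign:
  (-8x^3 - 8x^2 - 8x - 7)
- (-3x^3 + 3x^2 - 9x + 9)
Negate second polynomial: 3x^3 - 3x^2 + 9x - 9
Add: -5x^3 - 11x^2 + x - 16


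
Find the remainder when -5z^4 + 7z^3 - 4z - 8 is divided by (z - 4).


By the Remainder Theorem, the remainder equals p(4):
  -5*(4)^4 = -1280
  7*(4)^3 = 448
  0*(4)^2 = 0
  -4*(4)^1 = -16
  constant: -8
Sum: -1280 + 448 + 0 - 16 - 8 = -856


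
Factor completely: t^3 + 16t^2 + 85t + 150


Try integer roots (divisors of 150). t=-5: p(-5)=0.
Divide out (t + 5): quotient is t^2 + 11t + 30.
Factor the quadratic: (t + 6)(t + 5)
Result: (t + 5)(t + 6)(t + 5)


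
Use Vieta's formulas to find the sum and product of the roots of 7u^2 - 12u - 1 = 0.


For au^2+bu+c=0: sum = -b/a, product = c/a.
a=7, b=-12, c=-1
Sum = -(-12)/7 = 12/7
Product = (-1)/7 = -1/7


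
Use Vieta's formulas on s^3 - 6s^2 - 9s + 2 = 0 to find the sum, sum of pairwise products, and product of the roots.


Monic cubic s^3+bs^2+cs+d=0: sum=-b, pairwise sum=c, product=-d.
b=-6, c=-9, d=2
r1+r2+r3 = 6
r1r2+r1r3+r2r3 = -9
r1r2r3 = -2


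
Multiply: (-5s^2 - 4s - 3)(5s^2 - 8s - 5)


Distribute each term of the first polynomial:
  (-5s^2)(5s^2 - 8s - 5) = -25s^4 + 40s^3 + 25s^2
  (-4s)(5s^2 - 8s - 5) = -20s^3 + 32s^2 + 20s
  (-3)(5s^2 - 8s - 5) = -15s^2 + 24s + 15
Sum: -25s^4 + 20s^3 + 42s^2 + 44s + 15


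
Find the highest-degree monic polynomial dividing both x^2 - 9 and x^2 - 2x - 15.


Factor each:
  x^2 - 9 = (x + 3)(x - 3)
  x^2 - 2x - 15 = (x + 3)(x - 5)
Common monic factor: x + 3


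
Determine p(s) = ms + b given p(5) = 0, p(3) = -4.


p(s) = ms + b. Using p(5)=0, p(3)=-4:
m = (0 + 4)/(5 - 3) = 4/2 = 2
b = 0 - m*(5) = 0 - 10 = -10
p(s) = 2s - 10


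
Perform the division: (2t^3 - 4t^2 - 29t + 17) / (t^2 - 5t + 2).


(2t^3 - 4t^2 - 29t + 17) / (t^2 - 5t + 2)
Step 1: 2t * (t^2 - 5t + 2) = 2t^3 - 10t^2 + 4t; subtract.
Step 2: 6 * (t^2 - 5t + 2) = 6t^2 - 30t + 12; subtract.
Quotient: 2t + 6, Remainder: -3t + 5


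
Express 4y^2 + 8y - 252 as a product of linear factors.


Roots satisfy r1 + r2 = -b/a = -2 and r1*r2 = c/a = -63.
So r1 = 7, r2 = -9.
4y^2 + 8y - 252 = 4(y - r1)(y - r2) = 4(y - 7)(y + 9)


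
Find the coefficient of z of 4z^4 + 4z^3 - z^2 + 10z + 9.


Read off the coefficient of z: 10


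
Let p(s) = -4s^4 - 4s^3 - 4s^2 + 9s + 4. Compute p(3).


Using direct substitution:
  -4 * (3)^4 = -324
  -4 * (3)^3 = -108
  -4 * (3)^2 = -36
  9 * (3)^1 = 27
  constant: 4
Sum = -324 - 108 - 36 + 27 + 4 = -437


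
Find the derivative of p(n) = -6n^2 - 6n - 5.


Apply the power rule term by term:
  d/dn(-6n^2) = -12n
  d/dn(-6n) = -6
  d/dn(-5) = 0
p'(n) = -12n - 6


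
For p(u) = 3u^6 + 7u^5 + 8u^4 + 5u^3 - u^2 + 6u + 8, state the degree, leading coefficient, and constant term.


Highest power of u is 6, with coefficient 3. Constant term is 8.
Degree = 6, leading coefficient = 3, constant term = 8


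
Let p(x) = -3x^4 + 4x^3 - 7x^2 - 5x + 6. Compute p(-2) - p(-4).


p(-2) = -92
p(-4) = -1110
p(-2) - p(-4) = -92 + 1110 = 1018


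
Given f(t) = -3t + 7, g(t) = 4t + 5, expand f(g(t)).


Substitute g(t) into f:
f(g(t)) = -3*(4t + 5) + 7
Expand and combine: -12t - 8


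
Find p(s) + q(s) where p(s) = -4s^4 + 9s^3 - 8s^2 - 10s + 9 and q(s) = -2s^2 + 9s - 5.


Align terms by degree and add:
  -4s^4 + 9s^3 - 8s^2 - 10s + 9
  -2s^2 + 9s - 5
= -4s^4 + 9s^3 - 10s^2 - s + 4


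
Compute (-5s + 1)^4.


Expand (-5s + 1)^4 by repeated multiplication:
  (-5s + 1)^2 = 25s^2 - 10s + 1
  (-5s + 1)^3 = -125s^3 + 75s^2 - 15s + 1
= 625s^4 - 500s^3 + 150s^2 - 20s + 1


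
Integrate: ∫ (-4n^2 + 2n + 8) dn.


Reverse power rule on each term:
  ∫ -4n^2 dn = -(4/3)n^3
  ∫ 2n dn = n^2
  ∫ 8 dn = 8n
F(n) = -(4/3)n^3 + n^2 + 8n + C


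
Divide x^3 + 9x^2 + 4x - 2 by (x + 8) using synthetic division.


Synthetic division with c = -8. Coefficients: 1, 9, 4, -2
Bring down 1.
  1 * -8 = -8; -8 + 9 = 1
  1 * -8 = -8; -8 + 4 = -4
  -4 * -8 = 32; 32 - 2 = 30
Quotient: x^2 + x - 4, Remainder: 30


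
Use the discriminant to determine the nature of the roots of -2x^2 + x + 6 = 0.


D = b^2 - 4ac = (1)^2 - 4(-2)(6) = 1 + 48 = 49
Since D > 0: two distinct rational roots


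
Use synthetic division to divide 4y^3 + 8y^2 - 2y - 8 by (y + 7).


Synthetic division with c = -7. Coefficients: 4, 8, -2, -8
Bring down 4.
  4 * -7 = -28; -28 + 8 = -20
  -20 * -7 = 140; 140 - 2 = 138
  138 * -7 = -966; -966 - 8 = -974
Quotient: 4y^2 - 20y + 138, Remainder: -974


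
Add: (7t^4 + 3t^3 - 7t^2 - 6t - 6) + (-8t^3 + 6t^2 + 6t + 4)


Align terms by degree and add:
  7t^4 + 3t^3 - 7t^2 - 6t - 6
  -8t^3 + 6t^2 + 6t + 4
= 7t^4 - 5t^3 - t^2 - 2


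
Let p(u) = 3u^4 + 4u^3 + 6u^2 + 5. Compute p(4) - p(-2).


p(4) = 1125
p(-2) = 45
p(4) - p(-2) = 1125 - 45 = 1080


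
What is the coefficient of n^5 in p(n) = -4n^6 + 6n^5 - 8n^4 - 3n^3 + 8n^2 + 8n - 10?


Read off the coefficient of n^5: 6


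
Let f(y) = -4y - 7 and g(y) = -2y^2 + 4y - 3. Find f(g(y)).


Substitute g(y) into f:
f(g(y)) = -4*(-2y^2 + 4y - 3) + (-7)
Expand and combine: 8y^2 - 16y + 5


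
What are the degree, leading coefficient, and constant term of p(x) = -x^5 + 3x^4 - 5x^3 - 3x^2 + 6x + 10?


Highest power of x is 5, with coefficient -1. Constant term is 10.
Degree = 5, leading coefficient = -1, constant term = 10


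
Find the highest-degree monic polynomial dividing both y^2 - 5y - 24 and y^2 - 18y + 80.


Factor each:
  y^2 - 5y - 24 = (y - 8)(y + 3)
  y^2 - 18y + 80 = (y - 8)(y - 10)
Common monic factor: y - 8


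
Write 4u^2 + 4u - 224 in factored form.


Roots satisfy r1 + r2 = -b/a = -1 and r1*r2 = c/a = -56.
So r1 = 7, r2 = -8.
4u^2 + 4u - 224 = 4(u - r1)(u - r2) = 4(u - 7)(u + 8)


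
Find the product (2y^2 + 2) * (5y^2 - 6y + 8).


Distribute each term of the first polynomial:
  (2y^2)(5y^2 - 6y + 8) = 10y^4 - 12y^3 + 16y^2
  (2)(5y^2 - 6y + 8) = 10y^2 - 12y + 16
Sum: 10y^4 - 12y^3 + 26y^2 - 12y + 16


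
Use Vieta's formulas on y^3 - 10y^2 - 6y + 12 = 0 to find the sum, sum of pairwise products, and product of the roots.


Monic cubic y^3+by^2+cy+d=0: sum=-b, pairwise sum=c, product=-d.
b=-10, c=-6, d=12
r1+r2+r3 = 10
r1r2+r1r3+r2r3 = -6
r1r2r3 = -12


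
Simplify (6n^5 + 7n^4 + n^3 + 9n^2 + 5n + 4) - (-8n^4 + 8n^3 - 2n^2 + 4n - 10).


Distribute the minus sign:
  (6n^5 + 7n^4 + n^3 + 9n^2 + 5n + 4)
- (-8n^4 + 8n^3 - 2n^2 + 4n - 10)
Negate second polynomial: 8n^4 - 8n^3 + 2n^2 - 4n + 10
Add: 6n^5 + 15n^4 - 7n^3 + 11n^2 + n + 14


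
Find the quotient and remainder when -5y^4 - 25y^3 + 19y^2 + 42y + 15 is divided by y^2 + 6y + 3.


(-5y^4 - 25y^3 + 19y^2 + 42y + 15) / (y^2 + 6y + 3)
Step 1: -5y^2 * (y^2 + 6y + 3) = -5y^4 - 30y^3 - 15y^2; subtract.
Step 2: 5y * (y^2 + 6y + 3) = 5y^3 + 30y^2 + 15y; subtract.
Step 3: 4 * (y^2 + 6y + 3) = 4y^2 + 24y + 12; subtract.
Quotient: -5y^2 + 5y + 4, Remainder: 3y + 3


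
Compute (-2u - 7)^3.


Expand (-2u - 7)^3 by repeated multiplication:
  (-2u - 7)^2 = 4u^2 + 28u + 49
= -8u^3 - 84u^2 - 294u - 343


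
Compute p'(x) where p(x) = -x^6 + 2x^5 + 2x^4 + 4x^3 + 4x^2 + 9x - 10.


Apply the power rule term by term:
  d/dx(-x^6) = -6x^5
  d/dx(2x^5) = 10x^4
  d/dx(2x^4) = 8x^3
  d/dx(4x^3) = 12x^2
  d/dx(4x^2) = 8x
  d/dx(9x) = 9
  d/dx(-10) = 0
p'(x) = -6x^5 + 10x^4 + 8x^3 + 12x^2 + 8x + 9


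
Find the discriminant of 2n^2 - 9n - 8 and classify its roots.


D = b^2 - 4ac = (-9)^2 - 4(2)(-8) = 81 + 64 = 145
Since D > 0: two distinct irrational roots


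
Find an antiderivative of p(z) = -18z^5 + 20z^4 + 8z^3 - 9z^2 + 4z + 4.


Reverse power rule on each term:
  ∫ -18z^5 dz = -3z^6
  ∫ 20z^4 dz = 4z^5
  ∫ 8z^3 dz = 2z^4
  ∫ -9z^2 dz = -3z^3
  ∫ 4z dz = 2z^2
  ∫ 4 dz = 4z
F(z) = -3z^6 + 4z^5 + 2z^4 - 3z^3 + 2z^2 + 4z + C


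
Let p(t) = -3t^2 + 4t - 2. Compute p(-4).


Using direct substitution:
  -3 * (-4)^2 = -48
  4 * (-4)^1 = -16
  constant: -2
Sum = -48 - 16 - 2 = -66


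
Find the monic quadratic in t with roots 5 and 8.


p(t) = (t - 5)(t - 8)
Expand: t^2 - 13t + 40


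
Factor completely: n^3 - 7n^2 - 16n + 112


Try integer roots (divisors of 112). n=4: p(4)=0.
Divide out (n - 4): quotient is n^2 - 3n - 28.
Factor the quadratic: (n - 7)(n + 4)
Result: (n - 4)(n - 7)(n + 4)


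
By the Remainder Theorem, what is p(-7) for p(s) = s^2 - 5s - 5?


By the Remainder Theorem, the remainder equals p(-7):
  1*(-7)^2 = 49
  -5*(-7)^1 = 35
  constant: -5
Sum: 49 + 35 - 5 = 79


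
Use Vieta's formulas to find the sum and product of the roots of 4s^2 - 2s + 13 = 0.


For as^2+bs+c=0: sum = -b/a, product = c/a.
a=4, b=-2, c=13
Sum = -(-2)/4 = 1/2
Product = (13)/4 = 13/4


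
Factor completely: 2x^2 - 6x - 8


Roots satisfy r1 + r2 = -b/a = 3 and r1*r2 = c/a = -4.
So r1 = 4, r2 = -1.
2x^2 - 6x - 8 = 2(x - r1)(x - r2) = 2(x - 4)(x + 1)


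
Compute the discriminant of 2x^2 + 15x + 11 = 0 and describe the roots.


D = b^2 - 4ac = (15)^2 - 4(2)(11) = 225 - 88 = 137
Since D > 0: two distinct irrational roots


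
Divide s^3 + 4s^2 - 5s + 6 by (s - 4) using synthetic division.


Synthetic division with c = 4. Coefficients: 1, 4, -5, 6
Bring down 1.
  1 * 4 = 4; 4 + 4 = 8
  8 * 4 = 32; 32 - 5 = 27
  27 * 4 = 108; 108 + 6 = 114
Quotient: s^2 + 8s + 27, Remainder: 114


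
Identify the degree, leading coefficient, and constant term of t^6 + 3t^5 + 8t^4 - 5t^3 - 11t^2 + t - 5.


Highest power of t is 6, with coefficient 1. Constant term is -5.
Degree = 6, leading coefficient = 1, constant term = -5


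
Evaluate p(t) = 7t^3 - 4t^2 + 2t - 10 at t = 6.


Using direct substitution:
  7 * (6)^3 = 1512
  -4 * (6)^2 = -144
  2 * (6)^1 = 12
  constant: -10
Sum = 1512 - 144 + 12 - 10 = 1370


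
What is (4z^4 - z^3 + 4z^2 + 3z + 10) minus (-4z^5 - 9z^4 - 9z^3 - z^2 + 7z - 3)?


Distribute the minus sign:
  (4z^4 - z^3 + 4z^2 + 3z + 10)
- (-4z^5 - 9z^4 - 9z^3 - z^2 + 7z - 3)
Negate second polynomial: 4z^5 + 9z^4 + 9z^3 + z^2 - 7z + 3
Add: 4z^5 + 13z^4 + 8z^3 + 5z^2 - 4z + 13


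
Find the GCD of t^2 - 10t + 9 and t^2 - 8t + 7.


Factor each:
  t^2 - 10t + 9 = (t - 1)(t - 9)
  t^2 - 8t + 7 = (t - 1)(t - 7)
Common monic factor: t - 1


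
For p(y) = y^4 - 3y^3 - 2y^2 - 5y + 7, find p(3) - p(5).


p(3) = -26
p(5) = 182
p(3) - p(5) = -26 - 182 = -208


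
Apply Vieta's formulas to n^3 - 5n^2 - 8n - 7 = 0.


Monic cubic n^3+bn^2+cn+d=0: sum=-b, pairwise sum=c, product=-d.
b=-5, c=-8, d=-7
r1+r2+r3 = 5
r1r2+r1r3+r2r3 = -8
r1r2r3 = 7


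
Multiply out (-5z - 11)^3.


Expand (-5z - 11)^3 by repeated multiplication:
  (-5z - 11)^2 = 25z^2 + 110z + 121
= -125z^3 - 825z^2 - 1815z - 1331


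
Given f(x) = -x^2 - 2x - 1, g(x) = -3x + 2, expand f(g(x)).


Substitute g(x) into f:
f(g(x)) = -1*(-3x + 2)^2 + (-2)*(-3x + 2) + (-1)
(-3x + 2)^2 = 9x^2 - 12x + 4
Expand and combine: -9x^2 + 18x - 9


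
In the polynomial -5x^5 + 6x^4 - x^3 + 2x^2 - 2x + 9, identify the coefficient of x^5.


Read off the coefficient of x^5: -5


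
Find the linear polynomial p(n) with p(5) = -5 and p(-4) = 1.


p(n) = mn + b. Using p(5)=-5, p(-4)=1:
m = (-5 - 1)/(5 + 4) = -6/9 = -2/3
b = -5 - m*(5) = -5 + 10/3 = -5/3
p(n) = -(2/3)n - (5/3)


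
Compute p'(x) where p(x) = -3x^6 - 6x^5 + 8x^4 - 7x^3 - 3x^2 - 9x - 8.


Apply the power rule term by term:
  d/dx(-3x^6) = -18x^5
  d/dx(-6x^5) = -30x^4
  d/dx(8x^4) = 32x^3
  d/dx(-7x^3) = -21x^2
  d/dx(-3x^2) = -6x
  d/dx(-9x) = -9
  d/dx(-8) = 0
p'(x) = -18x^5 - 30x^4 + 32x^3 - 21x^2 - 6x - 9


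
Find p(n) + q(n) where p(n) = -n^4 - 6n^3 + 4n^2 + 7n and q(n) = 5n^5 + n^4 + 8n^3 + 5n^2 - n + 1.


Align terms by degree and add:
  -n^4 - 6n^3 + 4n^2 + 7n
+ 5n^5 + n^4 + 8n^3 + 5n^2 - n + 1
= 5n^5 + 2n^3 + 9n^2 + 6n + 1


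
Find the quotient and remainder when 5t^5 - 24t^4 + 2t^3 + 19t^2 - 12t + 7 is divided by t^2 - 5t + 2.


(5t^5 - 24t^4 + 2t^3 + 19t^2 - 12t + 7) / (t^2 - 5t + 2)
Step 1: 5t^3 * (t^2 - 5t + 2) = 5t^5 - 25t^4 + 10t^3; subtract.
Step 2: t^2 * (t^2 - 5t + 2) = t^4 - 5t^3 + 2t^2; subtract.
Step 3: -3t * (t^2 - 5t + 2) = -3t^3 + 15t^2 - 6t; subtract.
Step 4: 2 * (t^2 - 5t + 2) = 2t^2 - 10t + 4; subtract.
Quotient: 5t^3 + t^2 - 3t + 2, Remainder: 4t + 3


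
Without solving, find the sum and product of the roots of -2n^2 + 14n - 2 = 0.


For an^2+bn+c=0: sum = -b/a, product = c/a.
a=-2, b=14, c=-2
Sum = -(14)/-2 = 7
Product = (-2)/-2 = 1


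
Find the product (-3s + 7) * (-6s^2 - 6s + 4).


Distribute each term of the first polynomial:
  (-3s)(-6s^2 - 6s + 4) = 18s^3 + 18s^2 - 12s
  (7)(-6s^2 - 6s + 4) = -42s^2 - 42s + 28
Sum: 18s^3 - 24s^2 - 54s + 28


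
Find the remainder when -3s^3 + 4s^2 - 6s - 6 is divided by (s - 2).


By the Remainder Theorem, the remainder equals p(2):
  -3*(2)^3 = -24
  4*(2)^2 = 16
  -6*(2)^1 = -12
  constant: -6
Sum: -24 + 16 - 12 - 6 = -26


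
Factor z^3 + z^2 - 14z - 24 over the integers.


Try integer roots (divisors of -24). z=-3: p(-3)=0.
Divide out (z + 3): quotient is z^2 - 2z - 8.
Factor the quadratic: (z + 2)(z - 4)
Result: (z + 3)(z + 2)(z - 4)


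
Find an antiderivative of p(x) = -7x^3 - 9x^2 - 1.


Reverse power rule on each term:
  ∫ -7x^3 dx = -(7/4)x^4
  ∫ -9x^2 dx = -3x^3
  ∫ -1 dx = -x
F(x) = -(7/4)x^4 - 3x^3 - x + C


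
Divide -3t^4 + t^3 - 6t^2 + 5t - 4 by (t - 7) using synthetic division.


Synthetic division with c = 7. Coefficients: -3, 1, -6, 5, -4
Bring down -3.
  -3 * 7 = -21; -21 + 1 = -20
  -20 * 7 = -140; -140 - 6 = -146
  -146 * 7 = -1022; -1022 + 5 = -1017
  -1017 * 7 = -7119; -7119 - 4 = -7123
Quotient: -3t^3 - 20t^2 - 146t - 1017, Remainder: -7123


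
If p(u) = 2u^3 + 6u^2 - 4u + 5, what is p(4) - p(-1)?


p(4) = 213
p(-1) = 13
p(4) - p(-1) = 213 - 13 = 200


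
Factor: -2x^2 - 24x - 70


Roots satisfy r1 + r2 = -b/a = -12 and r1*r2 = c/a = 35.
So r1 = -7, r2 = -5.
-2x^2 - 24x - 70 = -2(x - r1)(x - r2) = -2(x + 7)(x + 5)


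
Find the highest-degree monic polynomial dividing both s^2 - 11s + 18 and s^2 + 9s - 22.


Factor each:
  s^2 - 11s + 18 = (s - 2)(s - 9)
  s^2 + 9s - 22 = (s - 2)(s + 11)
Common monic factor: s - 2


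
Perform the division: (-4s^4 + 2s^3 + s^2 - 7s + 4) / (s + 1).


(-4s^4 + 2s^3 + s^2 - 7s + 4) / (s + 1)
Step 1: -4s^3 * (s + 1) = -4s^4 - 4s^3; subtract.
Step 2: 6s^2 * (s + 1) = 6s^3 + 6s^2; subtract.
Step 3: -5s * (s + 1) = -5s^2 - 5s; subtract.
Step 4: -2 * (s + 1) = -2s - 2; subtract.
Quotient: -4s^3 + 6s^2 - 5s - 2, Remainder: 6


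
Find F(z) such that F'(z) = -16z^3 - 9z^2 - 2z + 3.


Reverse power rule on each term:
  ∫ -16z^3 dz = -4z^4
  ∫ -9z^2 dz = -3z^3
  ∫ -2z dz = -z^2
  ∫ 3 dz = 3z
F(z) = -4z^4 - 3z^3 - z^2 + 3z + C


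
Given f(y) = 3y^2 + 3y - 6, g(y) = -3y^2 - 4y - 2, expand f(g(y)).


Substitute g(y) into f:
f(g(y)) = 3*(-3y^2 - 4y - 2)^2 + 3*(-3y^2 - 4y - 2) + (-6)
(-3y^2 - 4y - 2)^2 = 9y^4 + 24y^3 + 28y^2 + 16y + 4
Expand and combine: 27y^4 + 72y^3 + 75y^2 + 36y


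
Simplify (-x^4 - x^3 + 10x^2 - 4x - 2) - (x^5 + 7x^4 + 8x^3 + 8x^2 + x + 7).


Distribute the minus sign:
  (-x^4 - x^3 + 10x^2 - 4x - 2)
- (x^5 + 7x^4 + 8x^3 + 8x^2 + x + 7)
Negate second polynomial: -x^5 - 7x^4 - 8x^3 - 8x^2 - x - 7
Add: -x^5 - 8x^4 - 9x^3 + 2x^2 - 5x - 9


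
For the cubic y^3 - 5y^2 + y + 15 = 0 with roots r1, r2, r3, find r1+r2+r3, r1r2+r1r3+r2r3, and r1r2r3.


Monic cubic y^3+by^2+cy+d=0: sum=-b, pairwise sum=c, product=-d.
b=-5, c=1, d=15
r1+r2+r3 = 5
r1r2+r1r3+r2r3 = 1
r1r2r3 = -15


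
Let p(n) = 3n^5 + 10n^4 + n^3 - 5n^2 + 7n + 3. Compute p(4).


Using direct substitution:
  3 * (4)^5 = 3072
  10 * (4)^4 = 2560
  1 * (4)^3 = 64
  -5 * (4)^2 = -80
  7 * (4)^1 = 28
  constant: 3
Sum = 3072 + 2560 + 64 - 80 + 28 + 3 = 5647


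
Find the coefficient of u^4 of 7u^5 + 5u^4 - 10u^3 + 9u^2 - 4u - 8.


Read off the coefficient of u^4: 5


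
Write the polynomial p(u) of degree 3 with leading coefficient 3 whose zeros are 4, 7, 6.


p(u) = 3(u - 4)(u - 7)(u - 6)
Expand: 3u^3 - 51u^2 + 282u - 504


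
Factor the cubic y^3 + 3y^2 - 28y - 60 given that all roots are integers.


Try integer roots (divisors of -60). y=5: p(5)=0.
Divide out (y - 5): quotient is y^2 + 8y + 12.
Factor the quadratic: (y + 2)(y + 6)
Result: (y - 5)(y + 2)(y + 6)


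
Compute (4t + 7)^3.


Expand (4t + 7)^3 by repeated multiplication:
  (4t + 7)^2 = 16t^2 + 56t + 49
= 64t^3 + 336t^2 + 588t + 343


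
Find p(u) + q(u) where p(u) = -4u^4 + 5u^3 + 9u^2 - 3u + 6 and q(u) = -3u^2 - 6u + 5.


Align terms by degree and add:
  -4u^4 + 5u^3 + 9u^2 - 3u + 6
  -3u^2 - 6u + 5
= -4u^4 + 5u^3 + 6u^2 - 9u + 11


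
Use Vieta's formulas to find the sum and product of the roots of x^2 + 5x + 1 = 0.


For ax^2+bx+c=0: sum = -b/a, product = c/a.
a=1, b=5, c=1
Sum = -(5)/1 = -5
Product = (1)/1 = 1


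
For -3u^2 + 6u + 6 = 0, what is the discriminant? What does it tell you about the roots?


D = b^2 - 4ac = (6)^2 - 4(-3)(6) = 36 + 72 = 108
Since D > 0: two distinct irrational roots


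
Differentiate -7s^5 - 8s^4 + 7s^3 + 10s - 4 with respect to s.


Apply the power rule term by term:
  d/ds(-7s^5) = -35s^4
  d/ds(-8s^4) = -32s^3
  d/ds(7s^3) = 21s^2
  d/ds(10s) = 10
  d/ds(-4) = 0
p'(s) = -35s^4 - 32s^3 + 21s^2 + 10


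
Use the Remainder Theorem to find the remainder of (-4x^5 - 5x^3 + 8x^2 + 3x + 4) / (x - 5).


By the Remainder Theorem, the remainder equals p(5):
  -4*(5)^5 = -12500
  0*(5)^4 = 0
  -5*(5)^3 = -625
  8*(5)^2 = 200
  3*(5)^1 = 15
  constant: 4
Sum: -12500 + 0 - 625 + 200 + 15 + 4 = -12906


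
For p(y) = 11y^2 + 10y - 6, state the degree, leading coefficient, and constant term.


Highest power of y is 2, with coefficient 11. Constant term is -6.
Degree = 2, leading coefficient = 11, constant term = -6


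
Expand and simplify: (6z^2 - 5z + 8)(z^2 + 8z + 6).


Distribute each term of the first polynomial:
  (6z^2)(z^2 + 8z + 6) = 6z^4 + 48z^3 + 36z^2
  (-5z)(z^2 + 8z + 6) = -5z^3 - 40z^2 - 30z
  (8)(z^2 + 8z + 6) = 8z^2 + 64z + 48
Sum: 6z^4 + 43z^3 + 4z^2 + 34z + 48


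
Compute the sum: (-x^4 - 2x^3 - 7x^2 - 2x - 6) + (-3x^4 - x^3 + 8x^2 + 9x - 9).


Align terms by degree and add:
  -x^4 - 2x^3 - 7x^2 - 2x - 6
  -3x^4 - x^3 + 8x^2 + 9x - 9
= -4x^4 - 3x^3 + x^2 + 7x - 15


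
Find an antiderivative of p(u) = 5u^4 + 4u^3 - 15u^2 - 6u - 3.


Reverse power rule on each term:
  ∫ 5u^4 du = u^5
  ∫ 4u^3 du = u^4
  ∫ -15u^2 du = -5u^3
  ∫ -6u du = -3u^2
  ∫ -3 du = -3u
F(u) = u^5 + u^4 - 5u^3 - 3u^2 - 3u + C


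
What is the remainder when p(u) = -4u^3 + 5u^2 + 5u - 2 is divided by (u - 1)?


By the Remainder Theorem, the remainder equals p(1):
  -4*(1)^3 = -4
  5*(1)^2 = 5
  5*(1)^1 = 5
  constant: -2
Sum: -4 + 5 + 5 - 2 = 4


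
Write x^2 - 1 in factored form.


Roots satisfy r1 + r2 = -b/a = 0 and r1*r2 = c/a = -1.
So r1 = -1, r2 = 1.
x^2 - 1 = (x - r1)(x - r2) = (x + 1)(x - 1)


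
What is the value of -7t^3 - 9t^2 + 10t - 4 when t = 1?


Using direct substitution:
  -7 * (1)^3 = -7
  -9 * (1)^2 = -9
  10 * (1)^1 = 10
  constant: -4
Sum = -7 - 9 + 10 - 4 = -10


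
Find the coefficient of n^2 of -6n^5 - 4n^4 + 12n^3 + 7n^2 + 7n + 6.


Read off the coefficient of n^2: 7


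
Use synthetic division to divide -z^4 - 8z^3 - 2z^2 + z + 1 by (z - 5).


Synthetic division with c = 5. Coefficients: -1, -8, -2, 1, 1
Bring down -1.
  -1 * 5 = -5; -5 - 8 = -13
  -13 * 5 = -65; -65 - 2 = -67
  -67 * 5 = -335; -335 + 1 = -334
  -334 * 5 = -1670; -1670 + 1 = -1669
Quotient: -z^3 - 13z^2 - 67z - 334, Remainder: -1669


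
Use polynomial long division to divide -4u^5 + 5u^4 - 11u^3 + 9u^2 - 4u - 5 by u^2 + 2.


(-4u^5 + 5u^4 - 11u^3 + 9u^2 - 4u - 5) / (u^2 + 2)
Step 1: -4u^3 * (u^2 + 2) = -4u^5 - 8u^3; subtract.
Step 2: 5u^2 * (u^2 + 2) = 5u^4 + 10u^2; subtract.
Step 3: -3u * (u^2 + 2) = -3u^3 - 6u; subtract.
Step 4: -1 * (u^2 + 2) = -u^2 - 2; subtract.
Quotient: -4u^3 + 5u^2 - 3u - 1, Remainder: 2u - 3


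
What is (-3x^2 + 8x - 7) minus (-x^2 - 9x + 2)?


Distribute the minus sign:
  (-3x^2 + 8x - 7)
- (-x^2 - 9x + 2)
Negate second polynomial: x^2 + 9x - 2
Add: -2x^2 + 17x - 9


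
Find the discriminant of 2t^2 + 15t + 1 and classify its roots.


D = b^2 - 4ac = (15)^2 - 4(2)(1) = 225 - 8 = 217
Since D > 0: two distinct irrational roots


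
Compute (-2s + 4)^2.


Expand (-2s + 4)^2 by repeated multiplication:
= 4s^2 - 16s + 16


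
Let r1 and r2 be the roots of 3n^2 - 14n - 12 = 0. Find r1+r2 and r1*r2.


For an^2+bn+c=0: sum = -b/a, product = c/a.
a=3, b=-14, c=-12
Sum = -(-14)/3 = 14/3
Product = (-12)/3 = -4


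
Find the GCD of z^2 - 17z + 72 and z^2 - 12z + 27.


Factor each:
  z^2 - 17z + 72 = (z - 9)(z - 8)
  z^2 - 12z + 27 = (z - 9)(z - 3)
Common monic factor: z - 9


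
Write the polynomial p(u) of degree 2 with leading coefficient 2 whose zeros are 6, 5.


p(u) = 2(u - 6)(u - 5)
Expand: 2u^2 - 22u + 60


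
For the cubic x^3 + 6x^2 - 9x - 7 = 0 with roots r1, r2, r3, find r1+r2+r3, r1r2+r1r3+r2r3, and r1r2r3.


Monic cubic x^3+bx^2+cx+d=0: sum=-b, pairwise sum=c, product=-d.
b=6, c=-9, d=-7
r1+r2+r3 = -6
r1r2+r1r3+r2r3 = -9
r1r2r3 = 7


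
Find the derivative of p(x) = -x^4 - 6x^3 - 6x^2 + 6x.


Apply the power rule term by term:
  d/dx(-x^4) = -4x^3
  d/dx(-6x^3) = -18x^2
  d/dx(-6x^2) = -12x
  d/dx(6x) = 6
p'(x) = -4x^3 - 18x^2 - 12x + 6


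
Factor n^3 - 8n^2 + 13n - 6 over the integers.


Try integer roots (divisors of -6). n=1: p(1)=0.
Divide out (n - 1): quotient is n^2 - 7n + 6.
Factor the quadratic: (n - 1)(n - 6)
Result: (n - 1)(n - 1)(n - 6)


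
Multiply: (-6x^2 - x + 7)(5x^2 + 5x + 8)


Distribute each term of the first polynomial:
  (-6x^2)(5x^2 + 5x + 8) = -30x^4 - 30x^3 - 48x^2
  (-x)(5x^2 + 5x + 8) = -5x^3 - 5x^2 - 8x
  (7)(5x^2 + 5x + 8) = 35x^2 + 35x + 56
Sum: -30x^4 - 35x^3 - 18x^2 + 27x + 56


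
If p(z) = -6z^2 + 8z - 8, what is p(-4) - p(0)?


p(-4) = -136
p(0) = -8
p(-4) - p(0) = -136 + 8 = -128


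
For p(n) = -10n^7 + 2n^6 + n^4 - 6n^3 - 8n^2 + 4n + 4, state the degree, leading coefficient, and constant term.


Highest power of n is 7, with coefficient -10. Constant term is 4.
Degree = 7, leading coefficient = -10, constant term = 4


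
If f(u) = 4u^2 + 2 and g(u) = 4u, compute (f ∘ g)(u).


Substitute g(u) into f:
f(g(u)) = 4*(4u)^2 + 2
(4u)^2 = 16u^2
Expand and combine: 64u^2 + 2


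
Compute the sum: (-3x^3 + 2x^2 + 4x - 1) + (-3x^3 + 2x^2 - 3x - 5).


Align terms by degree and add:
  -3x^3 + 2x^2 + 4x - 1
  -3x^3 + 2x^2 - 3x - 5
= -6x^3 + 4x^2 + x - 6


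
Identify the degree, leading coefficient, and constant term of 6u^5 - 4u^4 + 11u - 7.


Highest power of u is 5, with coefficient 6. Constant term is -7.
Degree = 5, leading coefficient = 6, constant term = -7


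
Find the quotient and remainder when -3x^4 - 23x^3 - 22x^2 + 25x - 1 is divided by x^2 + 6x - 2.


(-3x^4 - 23x^3 - 22x^2 + 25x - 1) / (x^2 + 6x - 2)
Step 1: -3x^2 * (x^2 + 6x - 2) = -3x^4 - 18x^3 + 6x^2; subtract.
Step 2: -5x * (x^2 + 6x - 2) = -5x^3 - 30x^2 + 10x; subtract.
Step 3: 2 * (x^2 + 6x - 2) = 2x^2 + 12x - 4; subtract.
Quotient: -3x^2 - 5x + 2, Remainder: 3x + 3


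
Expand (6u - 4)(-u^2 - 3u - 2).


Distribute each term of the first polynomial:
  (6u)(-u^2 - 3u - 2) = -6u^3 - 18u^2 - 12u
  (-4)(-u^2 - 3u - 2) = 4u^2 + 12u + 8
Sum: -6u^3 - 14u^2 + 8


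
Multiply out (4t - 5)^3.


Expand (4t - 5)^3 by repeated multiplication:
  (4t - 5)^2 = 16t^2 - 40t + 25
= 64t^3 - 240t^2 + 300t - 125


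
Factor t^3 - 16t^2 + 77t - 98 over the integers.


Try integer roots (divisors of -98). t=7: p(7)=0.
Divide out (t - 7): quotient is t^2 - 9t + 14.
Factor the quadratic: (t - 2)(t - 7)
Result: (t - 7)(t - 2)(t - 7)


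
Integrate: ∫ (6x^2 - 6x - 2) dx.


Reverse power rule on each term:
  ∫ 6x^2 dx = 2x^3
  ∫ -6x dx = -3x^2
  ∫ -2 dx = -2x
F(x) = 2x^3 - 3x^2 - 2x + C


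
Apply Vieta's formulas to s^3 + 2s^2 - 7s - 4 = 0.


Monic cubic s^3+bs^2+cs+d=0: sum=-b, pairwise sum=c, product=-d.
b=2, c=-7, d=-4
r1+r2+r3 = -2
r1r2+r1r3+r2r3 = -7
r1r2r3 = 4


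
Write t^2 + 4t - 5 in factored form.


Roots satisfy r1 + r2 = -b/a = -4 and r1*r2 = c/a = -5.
So r1 = -5, r2 = 1.
t^2 + 4t - 5 = (t - r1)(t - r2) = (t + 5)(t - 1)


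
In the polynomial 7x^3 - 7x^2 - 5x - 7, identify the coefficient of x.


Read off the coefficient of x: -5


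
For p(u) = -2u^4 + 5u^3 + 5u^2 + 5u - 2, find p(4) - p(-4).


p(4) = -94
p(-4) = -774
p(4) - p(-4) = -94 + 774 = 680


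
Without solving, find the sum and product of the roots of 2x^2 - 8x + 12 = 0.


For ax^2+bx+c=0: sum = -b/a, product = c/a.
a=2, b=-8, c=12
Sum = -(-8)/2 = 4
Product = (12)/2 = 6


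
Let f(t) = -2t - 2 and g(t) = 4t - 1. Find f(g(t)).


Substitute g(t) into f:
f(g(t)) = -2*(4t - 1) + (-2)
Expand and combine: -8t


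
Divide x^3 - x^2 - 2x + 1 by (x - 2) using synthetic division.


Synthetic division with c = 2. Coefficients: 1, -1, -2, 1
Bring down 1.
  1 * 2 = 2; 2 - 1 = 1
  1 * 2 = 2; 2 - 2 = 0
  0 * 2 = 0; 0 + 1 = 1
Quotient: x^2 + x, Remainder: 1


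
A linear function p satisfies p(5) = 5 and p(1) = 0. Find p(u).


p(u) = mu + b. Using p(5)=5, p(1)=0:
m = (5)/(5 - 1) = 5/4 = 5/4
b = 5 - m*(5) = 5 - 25/4 = -5/4
p(u) = (5/4)u - (5/4)


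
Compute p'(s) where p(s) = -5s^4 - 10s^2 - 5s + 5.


Apply the power rule term by term:
  d/ds(-5s^4) = -20s^3
  d/ds(-10s^2) = -20s
  d/ds(-5s) = -5
  d/ds(5) = 0
p'(s) = -20s^3 - 20s - 5


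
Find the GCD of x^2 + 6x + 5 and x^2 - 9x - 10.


Factor each:
  x^2 + 6x + 5 = (x + 1)(x + 5)
  x^2 - 9x - 10 = (x + 1)(x - 10)
Common monic factor: x + 1


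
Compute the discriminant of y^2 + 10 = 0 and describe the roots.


D = b^2 - 4ac = (0)^2 - 4(1)(10) = 0 - 40 = -40
Since D < 0: two complex conjugate roots (no real roots)


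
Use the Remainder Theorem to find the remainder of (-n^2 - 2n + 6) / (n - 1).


By the Remainder Theorem, the remainder equals p(1):
  -1*(1)^2 = -1
  -2*(1)^1 = -2
  constant: 6
Sum: -1 - 2 + 6 = 3


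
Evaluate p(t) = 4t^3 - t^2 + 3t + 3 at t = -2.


Using direct substitution:
  4 * (-2)^3 = -32
  -1 * (-2)^2 = -4
  3 * (-2)^1 = -6
  constant: 3
Sum = -32 - 4 - 6 + 3 = -39


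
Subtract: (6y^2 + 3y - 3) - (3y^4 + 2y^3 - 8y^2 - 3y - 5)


Distribute the minus sign:
  (6y^2 + 3y - 3)
- (3y^4 + 2y^3 - 8y^2 - 3y - 5)
Negate second polynomial: -3y^4 - 2y^3 + 8y^2 + 3y + 5
Add: -3y^4 - 2y^3 + 14y^2 + 6y + 2


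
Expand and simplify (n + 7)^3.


Expand (n + 7)^3 by repeated multiplication:
  (n + 7)^2 = n^2 + 14n + 49
= n^3 + 21n^2 + 147n + 343


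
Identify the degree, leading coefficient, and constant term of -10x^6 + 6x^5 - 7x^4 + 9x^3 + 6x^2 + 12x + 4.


Highest power of x is 6, with coefficient -10. Constant term is 4.
Degree = 6, leading coefficient = -10, constant term = 4


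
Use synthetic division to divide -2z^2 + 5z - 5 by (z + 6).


Synthetic division with c = -6. Coefficients: -2, 5, -5
Bring down -2.
  -2 * -6 = 12; 12 + 5 = 17
  17 * -6 = -102; -102 - 5 = -107
Quotient: -2z + 17, Remainder: -107


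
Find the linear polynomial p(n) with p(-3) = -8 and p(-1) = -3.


p(n) = mn + b. Using p(-3)=-8, p(-1)=-3:
m = (-8 + 3)/(-3 + 1) = -5/-2 = 5/2
b = -8 - m*(-3) = -8 + 15/2 = -1/2
p(n) = (5/2)n - (1/2)


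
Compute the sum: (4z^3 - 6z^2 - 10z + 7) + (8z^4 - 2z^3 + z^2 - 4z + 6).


Align terms by degree and add:
  4z^3 - 6z^2 - 10z + 7
+ 8z^4 - 2z^3 + z^2 - 4z + 6
= 8z^4 + 2z^3 - 5z^2 - 14z + 13


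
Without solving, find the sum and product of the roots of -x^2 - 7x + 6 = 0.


For ax^2+bx+c=0: sum = -b/a, product = c/a.
a=-1, b=-7, c=6
Sum = -(-7)/-1 = -7
Product = (6)/-1 = -6


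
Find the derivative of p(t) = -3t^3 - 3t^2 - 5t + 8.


Apply the power rule term by term:
  d/dt(-3t^3) = -9t^2
  d/dt(-3t^2) = -6t
  d/dt(-5t) = -5
  d/dt(8) = 0
p'(t) = -9t^2 - 6t - 5


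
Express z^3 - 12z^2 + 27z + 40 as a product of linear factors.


Try integer roots (divisors of 40). z=-1: p(-1)=0.
Divide out (z + 1): quotient is z^2 - 13z + 40.
Factor the quadratic: (z - 5)(z - 8)
Result: (z + 1)(z - 5)(z - 8)


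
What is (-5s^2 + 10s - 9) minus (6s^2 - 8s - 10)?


Distribute the minus sign:
  (-5s^2 + 10s - 9)
- (6s^2 - 8s - 10)
Negate second polynomial: -6s^2 + 8s + 10
Add: -11s^2 + 18s + 1


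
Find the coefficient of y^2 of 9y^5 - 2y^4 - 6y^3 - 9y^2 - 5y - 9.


Read off the coefficient of y^2: -9


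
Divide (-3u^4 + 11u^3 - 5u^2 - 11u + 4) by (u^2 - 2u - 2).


(-3u^4 + 11u^3 - 5u^2 - 11u + 4) / (u^2 - 2u - 2)
Step 1: -3u^2 * (u^2 - 2u - 2) = -3u^4 + 6u^3 + 6u^2; subtract.
Step 2: 5u * (u^2 - 2u - 2) = 5u^3 - 10u^2 - 10u; subtract.
Step 3: -1 * (u^2 - 2u - 2) = -u^2 + 2u + 2; subtract.
Quotient: -3u^2 + 5u - 1, Remainder: -3u + 2


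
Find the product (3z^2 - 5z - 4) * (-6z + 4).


Distribute each term of the first polynomial:
  (3z^2)(-6z + 4) = -18z^3 + 12z^2
  (-5z)(-6z + 4) = 30z^2 - 20z
  (-4)(-6z + 4) = 24z - 16
Sum: -18z^3 + 42z^2 + 4z - 16


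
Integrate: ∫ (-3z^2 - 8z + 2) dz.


Reverse power rule on each term:
  ∫ -3z^2 dz = -z^3
  ∫ -8z dz = -4z^2
  ∫ 2 dz = 2z
F(z) = -z^3 - 4z^2 + 2z + C


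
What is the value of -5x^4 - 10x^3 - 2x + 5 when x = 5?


Using direct substitution:
  -5 * (5)^4 = -3125
  -10 * (5)^3 = -1250
  0 * (5)^2 = 0
  -2 * (5)^1 = -10
  constant: 5
Sum = -3125 - 1250 + 0 - 10 + 5 = -4380


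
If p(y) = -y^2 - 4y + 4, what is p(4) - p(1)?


p(4) = -28
p(1) = -1
p(4) - p(1) = -28 + 1 = -27


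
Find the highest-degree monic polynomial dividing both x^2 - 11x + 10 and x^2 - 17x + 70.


Factor each:
  x^2 - 11x + 10 = (x - 10)(x - 1)
  x^2 - 17x + 70 = (x - 10)(x - 7)
Common monic factor: x - 10


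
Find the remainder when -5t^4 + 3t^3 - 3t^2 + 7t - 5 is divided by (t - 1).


By the Remainder Theorem, the remainder equals p(1):
  -5*(1)^4 = -5
  3*(1)^3 = 3
  -3*(1)^2 = -3
  7*(1)^1 = 7
  constant: -5
Sum: -5 + 3 - 3 + 7 - 5 = -3


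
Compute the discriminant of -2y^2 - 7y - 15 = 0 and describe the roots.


D = b^2 - 4ac = (-7)^2 - 4(-2)(-15) = 49 - 120 = -71
Since D < 0: two complex conjugate roots (no real roots)


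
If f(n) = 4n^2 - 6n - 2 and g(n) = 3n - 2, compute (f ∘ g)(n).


Substitute g(n) into f:
f(g(n)) = 4*(3n - 2)^2 + (-6)*(3n - 2) + (-2)
(3n - 2)^2 = 9n^2 - 12n + 4
Expand and combine: 36n^2 - 66n + 26


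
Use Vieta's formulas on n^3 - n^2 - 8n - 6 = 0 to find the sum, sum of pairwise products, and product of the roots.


Monic cubic n^3+bn^2+cn+d=0: sum=-b, pairwise sum=c, product=-d.
b=-1, c=-8, d=-6
r1+r2+r3 = 1
r1r2+r1r3+r2r3 = -8
r1r2r3 = 6


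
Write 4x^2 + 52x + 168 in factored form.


Roots satisfy r1 + r2 = -b/a = -13 and r1*r2 = c/a = 42.
So r1 = -6, r2 = -7.
4x^2 + 52x + 168 = 4(x - r1)(x - r2) = 4(x + 6)(x + 7)


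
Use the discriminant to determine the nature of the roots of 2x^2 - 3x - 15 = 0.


D = b^2 - 4ac = (-3)^2 - 4(2)(-15) = 9 + 120 = 129
Since D > 0: two distinct irrational roots


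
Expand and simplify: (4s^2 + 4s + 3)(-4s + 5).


Distribute each term of the first polynomial:
  (4s^2)(-4s + 5) = -16s^3 + 20s^2
  (4s)(-4s + 5) = -16s^2 + 20s
  (3)(-4s + 5) = -12s + 15
Sum: -16s^3 + 4s^2 + 8s + 15


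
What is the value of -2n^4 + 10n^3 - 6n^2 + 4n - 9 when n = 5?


Using direct substitution:
  -2 * (5)^4 = -1250
  10 * (5)^3 = 1250
  -6 * (5)^2 = -150
  4 * (5)^1 = 20
  constant: -9
Sum = -1250 + 1250 - 150 + 20 - 9 = -139


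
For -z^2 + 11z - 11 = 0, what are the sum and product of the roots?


For az^2+bz+c=0: sum = -b/a, product = c/a.
a=-1, b=11, c=-11
Sum = -(11)/-1 = 11
Product = (-11)/-1 = 11


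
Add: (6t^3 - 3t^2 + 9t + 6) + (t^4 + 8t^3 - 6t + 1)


Align terms by degree and add:
  6t^3 - 3t^2 + 9t + 6
+ t^4 + 8t^3 - 6t + 1
= t^4 + 14t^3 - 3t^2 + 3t + 7


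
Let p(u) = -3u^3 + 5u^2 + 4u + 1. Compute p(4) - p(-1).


p(4) = -95
p(-1) = 5
p(4) - p(-1) = -95 - 5 = -100


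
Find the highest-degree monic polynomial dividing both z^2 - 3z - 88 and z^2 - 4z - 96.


Factor each:
  z^2 - 3z - 88 = (z + 8)(z - 11)
  z^2 - 4z - 96 = (z + 8)(z - 12)
Common monic factor: z + 8


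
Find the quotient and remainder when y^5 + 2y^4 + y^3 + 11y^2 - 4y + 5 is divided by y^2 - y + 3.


(y^5 + 2y^4 + y^3 + 11y^2 - 4y + 5) / (y^2 - y + 3)
Step 1: y^3 * (y^2 - y + 3) = y^5 - y^4 + 3y^3; subtract.
Step 2: 3y^2 * (y^2 - y + 3) = 3y^4 - 3y^3 + 9y^2; subtract.
Step 3: y * (y^2 - y + 3) = y^3 - y^2 + 3y; subtract.
Step 4: 3 * (y^2 - y + 3) = 3y^2 - 3y + 9; subtract.
Quotient: y^3 + 3y^2 + y + 3, Remainder: -4y - 4


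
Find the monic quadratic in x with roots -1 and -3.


p(x) = (x + 1)(x + 3)
Expand: x^2 + 4x + 3


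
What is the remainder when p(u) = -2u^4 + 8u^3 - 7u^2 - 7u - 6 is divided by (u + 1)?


By the Remainder Theorem, the remainder equals p(-1):
  -2*(-1)^4 = -2
  8*(-1)^3 = -8
  -7*(-1)^2 = -7
  -7*(-1)^1 = 7
  constant: -6
Sum: -2 - 8 - 7 + 7 - 6 = -16


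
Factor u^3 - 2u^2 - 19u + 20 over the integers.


Try integer roots (divisors of 20). u=5: p(5)=0.
Divide out (u - 5): quotient is u^2 + 3u - 4.
Factor the quadratic: (u + 4)(u - 1)
Result: (u - 5)(u + 4)(u - 1)


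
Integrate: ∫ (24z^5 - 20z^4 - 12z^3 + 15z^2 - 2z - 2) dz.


Reverse power rule on each term:
  ∫ 24z^5 dz = 4z^6
  ∫ -20z^4 dz = -4z^5
  ∫ -12z^3 dz = -3z^4
  ∫ 15z^2 dz = 5z^3
  ∫ -2z dz = -z^2
  ∫ -2 dz = -2z
F(z) = 4z^6 - 4z^5 - 3z^4 + 5z^3 - z^2 - 2z + C


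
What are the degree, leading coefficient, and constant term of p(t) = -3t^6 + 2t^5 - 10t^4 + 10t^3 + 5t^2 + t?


Highest power of t is 6, with coefficient -3. Constant term is 0.
Degree = 6, leading coefficient = -3, constant term = 0


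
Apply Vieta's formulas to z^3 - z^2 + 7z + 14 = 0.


Monic cubic z^3+bz^2+cz+d=0: sum=-b, pairwise sum=c, product=-d.
b=-1, c=7, d=14
r1+r2+r3 = 1
r1r2+r1r3+r2r3 = 7
r1r2r3 = -14


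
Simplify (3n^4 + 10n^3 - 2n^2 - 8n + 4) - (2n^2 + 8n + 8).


Distribute the minus sign:
  (3n^4 + 10n^3 - 2n^2 - 8n + 4)
- (2n^2 + 8n + 8)
Negate second polynomial: -2n^2 - 8n - 8
Add: 3n^4 + 10n^3 - 4n^2 - 16n - 4


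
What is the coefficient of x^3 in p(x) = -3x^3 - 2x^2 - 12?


Read off the coefficient of x^3: -3


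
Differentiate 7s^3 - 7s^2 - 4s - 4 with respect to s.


Apply the power rule term by term:
  d/ds(7s^3) = 21s^2
  d/ds(-7s^2) = -14s
  d/ds(-4s) = -4
  d/ds(-4) = 0
p'(s) = 21s^2 - 14s - 4


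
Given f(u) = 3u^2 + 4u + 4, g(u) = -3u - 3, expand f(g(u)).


Substitute g(u) into f:
f(g(u)) = 3*(-3u - 3)^2 + 4*(-3u - 3) + 4
(-3u - 3)^2 = 9u^2 + 18u + 9
Expand and combine: 27u^2 + 42u + 19


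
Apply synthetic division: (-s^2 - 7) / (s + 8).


Synthetic division with c = -8. Coefficients: -1, 0, -7
Bring down -1.
  -1 * -8 = 8; 8 + 0 = 8
  8 * -8 = -64; -64 - 7 = -71
Quotient: -s + 8, Remainder: -71


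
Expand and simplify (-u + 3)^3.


Expand (-u + 3)^3 by repeated multiplication:
  (-u + 3)^2 = u^2 - 6u + 9
= -u^3 + 9u^2 - 27u + 27


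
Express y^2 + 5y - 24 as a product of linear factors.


Roots satisfy r1 + r2 = -b/a = -5 and r1*r2 = c/a = -24.
So r1 = 3, r2 = -8.
y^2 + 5y - 24 = (y - r1)(y - r2) = (y - 3)(y + 8)
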